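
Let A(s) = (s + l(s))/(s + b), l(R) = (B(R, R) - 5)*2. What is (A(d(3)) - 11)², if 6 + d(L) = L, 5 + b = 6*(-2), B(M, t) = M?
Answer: 40401/400 ≈ 101.00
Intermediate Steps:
l(R) = -10 + 2*R (l(R) = (R - 5)*2 = (-5 + R)*2 = -10 + 2*R)
b = -17 (b = -5 + 6*(-2) = -5 - 12 = -17)
d(L) = -6 + L
A(s) = (-10 + 3*s)/(-17 + s) (A(s) = (s + (-10 + 2*s))/(s - 17) = (-10 + 3*s)/(-17 + s))
(A(d(3)) - 11)² = ((-10 + 3*(-6 + 3))/(-17 + (-6 + 3)) - 11)² = ((-10 + 3*(-3))/(-17 - 3) - 11)² = ((-10 - 9)/(-20) - 11)² = (-1/20*(-19) - 11)² = (19/20 - 11)² = (-201/20)² = 40401/400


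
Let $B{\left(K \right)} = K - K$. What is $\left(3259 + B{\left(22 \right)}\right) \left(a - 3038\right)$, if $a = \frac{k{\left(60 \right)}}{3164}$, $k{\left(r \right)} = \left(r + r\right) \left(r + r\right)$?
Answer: $- \frac{7819833622}{791} \approx -9.886 \cdot 10^{6}$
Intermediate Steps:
$B{\left(K \right)} = 0$
$k{\left(r \right)} = 4 r^{2}$ ($k{\left(r \right)} = 2 r 2 r = 4 r^{2}$)
$a = \frac{3600}{791}$ ($a = \frac{4 \cdot 60^{2}}{3164} = 4 \cdot 3600 \cdot \frac{1}{3164} = 14400 \cdot \frac{1}{3164} = \frac{3600}{791} \approx 4.5512$)
$\left(3259 + B{\left(22 \right)}\right) \left(a - 3038\right) = \left(3259 + 0\right) \left(\frac{3600}{791} - 3038\right) = 3259 \left(- \frac{2399458}{791}\right) = - \frac{7819833622}{791}$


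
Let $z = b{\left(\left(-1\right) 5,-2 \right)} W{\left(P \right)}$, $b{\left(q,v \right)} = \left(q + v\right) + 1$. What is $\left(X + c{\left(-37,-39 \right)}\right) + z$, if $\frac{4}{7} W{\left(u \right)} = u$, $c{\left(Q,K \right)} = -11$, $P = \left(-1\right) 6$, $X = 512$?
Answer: $564$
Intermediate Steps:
$P = -6$
$b{\left(q,v \right)} = 1 + q + v$
$W{\left(u \right)} = \frac{7 u}{4}$
$z = 63$ ($z = \left(1 - 5 - 2\right) \frac{7}{4} \left(-6\right) = \left(1 - 5 - 2\right) \left(- \frac{21}{2}\right) = \left(-6\right) \left(- \frac{21}{2}\right) = 63$)
$\left(X + c{\left(-37,-39 \right)}\right) + z = \left(512 - 11\right) + 63 = 501 + 63 = 564$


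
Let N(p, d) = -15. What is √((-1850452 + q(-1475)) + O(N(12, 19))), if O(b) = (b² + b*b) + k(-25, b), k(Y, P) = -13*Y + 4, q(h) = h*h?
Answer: 8*√5093 ≈ 570.92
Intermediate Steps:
q(h) = h²
k(Y, P) = 4 - 13*Y
O(b) = 329 + 2*b² (O(b) = (b² + b*b) + (4 - 13*(-25)) = (b² + b²) + (4 + 325) = 2*b² + 329 = 329 + 2*b²)
√((-1850452 + q(-1475)) + O(N(12, 19))) = √((-1850452 + (-1475)²) + (329 + 2*(-15)²)) = √((-1850452 + 2175625) + (329 + 2*225)) = √(325173 + (329 + 450)) = √(325173 + 779) = √325952 = 8*√5093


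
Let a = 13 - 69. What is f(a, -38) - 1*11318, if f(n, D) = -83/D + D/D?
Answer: -429963/38 ≈ -11315.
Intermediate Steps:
a = -56
f(n, D) = 1 - 83/D (f(n, D) = -83/D + 1 = 1 - 83/D)
f(a, -38) - 1*11318 = (-83 - 38)/(-38) - 1*11318 = -1/38*(-121) - 11318 = 121/38 - 11318 = -429963/38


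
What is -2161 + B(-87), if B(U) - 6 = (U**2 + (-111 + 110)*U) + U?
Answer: 5414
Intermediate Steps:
B(U) = 6 + U**2 (B(U) = 6 + ((U**2 + (-111 + 110)*U) + U) = 6 + ((U**2 - U) + U) = 6 + U**2)
-2161 + B(-87) = -2161 + (6 + (-87)**2) = -2161 + (6 + 7569) = -2161 + 7575 = 5414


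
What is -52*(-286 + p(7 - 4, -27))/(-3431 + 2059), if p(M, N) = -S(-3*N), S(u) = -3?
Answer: -3679/343 ≈ -10.726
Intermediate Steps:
p(M, N) = 3 (p(M, N) = -1*(-3) = 3)
-52*(-286 + p(7 - 4, -27))/(-3431 + 2059) = -52*(-286 + 3)/(-3431 + 2059) = -(-14716)/(-1372) = -(-14716)*(-1)/1372 = -52*283/1372 = -3679/343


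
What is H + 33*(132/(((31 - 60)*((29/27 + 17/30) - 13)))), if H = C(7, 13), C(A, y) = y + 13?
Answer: 3488638/88943 ≈ 39.223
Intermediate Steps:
C(A, y) = 13 + y
H = 26 (H = 13 + 13 = 26)
H + 33*(132/(((31 - 60)*((29/27 + 17/30) - 13)))) = 26 + 33*(132/(((31 - 60)*((29/27 + 17/30) - 13)))) = 26 + 33*(132/((-29*((29*(1/27) + 17*(1/30)) - 13)))) = 26 + 33*(132/((-29*((29/27 + 17/30) - 13)))) = 26 + 33*(132/((-29*(443/270 - 13)))) = 26 + 33*(132/((-29*(-3067/270)))) = 26 + 33*(132/(88943/270)) = 26 + 33*(132*(270/88943)) = 26 + 33*(35640/88943) = 26 + 1176120/88943 = 3488638/88943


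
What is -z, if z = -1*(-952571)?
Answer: -952571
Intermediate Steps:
z = 952571
-z = -1*952571 = -952571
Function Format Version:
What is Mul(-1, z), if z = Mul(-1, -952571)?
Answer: -952571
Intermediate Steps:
z = 952571
Mul(-1, z) = Mul(-1, 952571) = -952571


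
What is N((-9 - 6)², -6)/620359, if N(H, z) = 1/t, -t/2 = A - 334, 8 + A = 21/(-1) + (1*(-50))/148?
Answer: 37/16679592433 ≈ 2.2183e-9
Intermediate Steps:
A = -2171/74 (A = -8 + (21/(-1) + (1*(-50))/148) = -8 + (21*(-1) - 50*1/148) = -8 + (-21 - 25/74) = -8 - 1579/74 = -2171/74 ≈ -29.338)
t = 26887/37 (t = -2*(-2171/74 - 334) = -2*(-26887/74) = 26887/37 ≈ 726.68)
N(H, z) = 37/26887 (N(H, z) = 1/(26887/37) = 37/26887)
N((-9 - 6)², -6)/620359 = (37/26887)/620359 = (37/26887)*(1/620359) = 37/16679592433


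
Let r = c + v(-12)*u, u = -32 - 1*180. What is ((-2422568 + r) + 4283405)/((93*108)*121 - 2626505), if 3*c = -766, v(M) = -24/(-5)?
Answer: -27893461/21167715 ≈ -1.3177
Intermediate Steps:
v(M) = 24/5 (v(M) = -24*(-⅕) = 24/5)
c = -766/3 (c = (⅓)*(-766) = -766/3 ≈ -255.33)
u = -212 (u = -32 - 180 = -212)
r = -19094/15 (r = -766/3 + (24/5)*(-212) = -766/3 - 5088/5 = -19094/15 ≈ -1272.9)
((-2422568 + r) + 4283405)/((93*108)*121 - 2626505) = ((-2422568 - 19094/15) + 4283405)/((93*108)*121 - 2626505) = (-36357614/15 + 4283405)/(10044*121 - 2626505) = 27893461/(15*(1215324 - 2626505)) = (27893461/15)/(-1411181) = (27893461/15)*(-1/1411181) = -27893461/21167715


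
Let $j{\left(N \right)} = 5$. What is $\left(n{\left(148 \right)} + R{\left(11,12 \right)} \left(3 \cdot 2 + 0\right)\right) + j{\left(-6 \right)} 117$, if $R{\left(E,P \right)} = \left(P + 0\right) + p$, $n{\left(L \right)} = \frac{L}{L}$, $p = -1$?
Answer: $652$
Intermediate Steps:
$n{\left(L \right)} = 1$
$R{\left(E,P \right)} = -1 + P$ ($R{\left(E,P \right)} = \left(P + 0\right) - 1 = P - 1 = -1 + P$)
$\left(n{\left(148 \right)} + R{\left(11,12 \right)} \left(3 \cdot 2 + 0\right)\right) + j{\left(-6 \right)} 117 = \left(1 + \left(-1 + 12\right) \left(3 \cdot 2 + 0\right)\right) + 5 \cdot 117 = \left(1 + 11 \left(6 + 0\right)\right) + 585 = \left(1 + 11 \cdot 6\right) + 585 = \left(1 + 66\right) + 585 = 67 + 585 = 652$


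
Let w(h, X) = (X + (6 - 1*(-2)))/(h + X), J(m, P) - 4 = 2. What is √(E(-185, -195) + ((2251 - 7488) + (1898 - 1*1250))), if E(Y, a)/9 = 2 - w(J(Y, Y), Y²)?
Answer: I*√5366667649538/34231 ≈ 67.676*I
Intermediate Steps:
J(m, P) = 6 (J(m, P) = 4 + 2 = 6)
w(h, X) = (8 + X)/(X + h) (w(h, X) = (X + (6 + 2))/(X + h) = (X + 8)/(X + h) = (8 + X)/(X + h))
E(Y, a) = 18 - 9*(8 + Y²)/(6 + Y²) (E(Y, a) = 9*(2 - (8 + Y²)/(Y² + 6)) = 9*(2 - (8 + Y²)/(6 + Y²)) = 18 - 9*(8 + Y²)/(6 + Y²))
√(E(-185, -195) + ((2251 - 7488) + (1898 - 1*1250))) = √(9*(4 + (-185)²)/(6 + (-185)²) + ((2251 - 7488) + (1898 - 1*1250))) = √(9*(4 + 34225)/(6 + 34225) + (-5237 + (1898 - 1250))) = √(9*34229/34231 + (-5237 + 648)) = √(9*(1/34231)*34229 - 4589) = √(308061/34231 - 4589) = √(-156777998/34231) = I*√5366667649538/34231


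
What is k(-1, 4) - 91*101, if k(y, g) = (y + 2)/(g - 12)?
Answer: -73529/8 ≈ -9191.1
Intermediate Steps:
k(y, g) = (2 + y)/(-12 + g)
k(-1, 4) - 91*101 = (2 - 1)/(-12 + 4) - 91*101 = 1/(-8) - 9191 = -⅛*1 - 9191 = -⅛ - 9191 = -73529/8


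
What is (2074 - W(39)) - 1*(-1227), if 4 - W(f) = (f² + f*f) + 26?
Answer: 6365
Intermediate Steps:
W(f) = -22 - 2*f² (W(f) = 4 - ((f² + f*f) + 26) = 4 - ((f² + f²) + 26) = 4 - (2*f² + 26) = 4 - (26 + 2*f²) = 4 + (-26 - 2*f²) = -22 - 2*f²)
(2074 - W(39)) - 1*(-1227) = (2074 - (-22 - 2*39²)) - 1*(-1227) = (2074 - (-22 - 2*1521)) + 1227 = (2074 - (-22 - 3042)) + 1227 = (2074 - 1*(-3064)) + 1227 = (2074 + 3064) + 1227 = 5138 + 1227 = 6365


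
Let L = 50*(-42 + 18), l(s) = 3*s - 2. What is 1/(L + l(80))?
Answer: -1/962 ≈ -0.0010395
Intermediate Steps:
l(s) = -2 + 3*s
L = -1200 (L = 50*(-24) = -1200)
1/(L + l(80)) = 1/(-1200 + (-2 + 3*80)) = 1/(-1200 + (-2 + 240)) = 1/(-1200 + 238) = 1/(-962) = -1/962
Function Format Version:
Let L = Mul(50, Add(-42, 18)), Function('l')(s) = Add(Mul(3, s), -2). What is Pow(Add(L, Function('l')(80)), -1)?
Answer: Rational(-1, 962) ≈ -0.0010395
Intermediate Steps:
Function('l')(s) = Add(-2, Mul(3, s))
L = -1200 (L = Mul(50, -24) = -1200)
Pow(Add(L, Function('l')(80)), -1) = Pow(Add(-1200, Add(-2, Mul(3, 80))), -1) = Pow(Add(-1200, Add(-2, 240)), -1) = Pow(Add(-1200, 238), -1) = Pow(-962, -1) = Rational(-1, 962)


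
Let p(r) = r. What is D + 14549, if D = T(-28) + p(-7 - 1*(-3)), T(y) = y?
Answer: 14517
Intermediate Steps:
D = -32 (D = -28 + (-7 - 1*(-3)) = -28 + (-7 + 3) = -28 - 4 = -32)
D + 14549 = -32 + 14549 = 14517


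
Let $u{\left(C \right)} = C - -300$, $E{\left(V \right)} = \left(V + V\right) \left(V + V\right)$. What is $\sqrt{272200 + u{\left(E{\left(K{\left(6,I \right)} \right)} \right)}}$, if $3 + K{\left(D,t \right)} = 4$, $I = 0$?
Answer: $2 \sqrt{68126} \approx 522.02$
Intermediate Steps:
$K{\left(D,t \right)} = 1$ ($K{\left(D,t \right)} = -3 + 4 = 1$)
$E{\left(V \right)} = 4 V^{2}$ ($E{\left(V \right)} = 2 V 2 V = 4 V^{2}$)
$u{\left(C \right)} = 300 + C$ ($u{\left(C \right)} = C + 300 = 300 + C$)
$\sqrt{272200 + u{\left(E{\left(K{\left(6,I \right)} \right)} \right)}} = \sqrt{272200 + \left(300 + 4 \cdot 1^{2}\right)} = \sqrt{272200 + \left(300 + 4 \cdot 1\right)} = \sqrt{272200 + \left(300 + 4\right)} = \sqrt{272200 + 304} = \sqrt{272504} = 2 \sqrt{68126}$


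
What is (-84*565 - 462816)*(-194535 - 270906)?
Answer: 237503371716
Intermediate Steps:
(-84*565 - 462816)*(-194535 - 270906) = (-47460 - 462816)*(-465441) = -510276*(-465441) = 237503371716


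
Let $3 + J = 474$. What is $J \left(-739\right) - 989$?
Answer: $-349058$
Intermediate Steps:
$J = 471$ ($J = -3 + 474 = 471$)
$J \left(-739\right) - 989 = 471 \left(-739\right) - 989 = -348069 - 989 = -349058$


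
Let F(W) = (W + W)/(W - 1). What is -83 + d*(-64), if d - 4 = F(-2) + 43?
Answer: -9529/3 ≈ -3176.3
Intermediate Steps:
F(W) = 2*W/(-1 + W) (F(W) = (2*W)/(-1 + W) = 2*W/(-1 + W))
d = 145/3 (d = 4 + (2*(-2)/(-1 - 2) + 43) = 4 + (2*(-2)/(-3) + 43) = 4 + (2*(-2)*(-1/3) + 43) = 4 + (4/3 + 43) = 4 + 133/3 = 145/3 ≈ 48.333)
-83 + d*(-64) = -83 + (145/3)*(-64) = -83 - 9280/3 = -9529/3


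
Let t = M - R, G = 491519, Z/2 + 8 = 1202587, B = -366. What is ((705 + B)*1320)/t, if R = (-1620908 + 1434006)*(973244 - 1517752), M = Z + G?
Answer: -447480/101766737539 ≈ -4.3971e-6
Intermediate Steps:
Z = 2405158 (Z = -16 + 2*1202587 = -16 + 2405174 = 2405158)
M = 2896677 (M = 2405158 + 491519 = 2896677)
R = 101769634216 (R = -186902*(-544508) = 101769634216)
t = -101766737539 (t = 2896677 - 1*101769634216 = 2896677 - 101769634216 = -101766737539)
((705 + B)*1320)/t = ((705 - 366)*1320)/(-101766737539) = (339*1320)*(-1/101766737539) = 447480*(-1/101766737539) = -447480/101766737539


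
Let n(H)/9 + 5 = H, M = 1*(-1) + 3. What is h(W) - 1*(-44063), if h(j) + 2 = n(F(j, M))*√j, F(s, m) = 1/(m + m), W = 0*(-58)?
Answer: 44061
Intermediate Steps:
W = 0
M = 2 (M = -1 + 3 = 2)
F(s, m) = 1/(2*m)
n(H) = -45 + 9*H
h(j) = -2 - 171*√j/4 (h(j) = -2 + (-45 + 9*((½)/2))*√j = -2 + (-45 + 9*((½)*(½)))*√j = -2 + (-45 + 9*(¼))*√j = -2 + (-45 + 9/4)*√j = -2 - 171*√j/4)
h(W) - 1*(-44063) = (-2 - 171*√0/4) - 1*(-44063) = (-2 - 171/4*0) + 44063 = (-2 + 0) + 44063 = -2 + 44063 = 44061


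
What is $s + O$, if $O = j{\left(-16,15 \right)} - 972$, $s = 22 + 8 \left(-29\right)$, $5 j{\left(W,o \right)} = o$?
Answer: $-1179$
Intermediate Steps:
$j{\left(W,o \right)} = \frac{o}{5}$
$s = -210$ ($s = 22 - 232 = -210$)
$O = -969$ ($O = \frac{1}{5} \cdot 15 - 972 = 3 - 972 = -969$)
$s + O = -210 - 969 = -1179$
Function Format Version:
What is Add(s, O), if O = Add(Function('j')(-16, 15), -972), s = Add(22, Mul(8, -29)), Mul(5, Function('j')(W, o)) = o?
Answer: -1179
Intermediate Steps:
Function('j')(W, o) = Mul(Rational(1, 5), o)
s = -210 (s = Add(22, -232) = -210)
O = -969 (O = Add(Mul(Rational(1, 5), 15), -972) = Add(3, -972) = -969)
Add(s, O) = Add(-210, -969) = -1179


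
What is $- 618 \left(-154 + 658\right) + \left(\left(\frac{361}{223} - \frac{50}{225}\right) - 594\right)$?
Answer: $- \frac{626313659}{2007} \approx -3.1206 \cdot 10^{5}$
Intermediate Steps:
$- 618 \left(-154 + 658\right) + \left(\left(\frac{361}{223} - \frac{50}{225}\right) - 594\right) = \left(-618\right) 504 + \left(\left(361 \cdot \frac{1}{223} - \frac{2}{9}\right) - 594\right) = -311472 + \left(\left(\frac{361}{223} - \frac{2}{9}\right) - 594\right) = -311472 + \left(\frac{2803}{2007} - 594\right) = -311472 - \frac{1189355}{2007} = - \frac{626313659}{2007}$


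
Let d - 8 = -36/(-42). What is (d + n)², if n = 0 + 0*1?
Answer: 3844/49 ≈ 78.449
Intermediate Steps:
n = 0 (n = 0 + 0 = 0)
d = 62/7 (d = 8 - 36/(-42) = 8 - 36*(-1/42) = 8 + 6/7 = 62/7 ≈ 8.8571)
(d + n)² = (62/7 + 0)² = (62/7)² = 3844/49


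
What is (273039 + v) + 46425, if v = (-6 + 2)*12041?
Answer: 271300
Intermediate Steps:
v = -48164 (v = -4*12041 = -48164)
(273039 + v) + 46425 = (273039 - 48164) + 46425 = 224875 + 46425 = 271300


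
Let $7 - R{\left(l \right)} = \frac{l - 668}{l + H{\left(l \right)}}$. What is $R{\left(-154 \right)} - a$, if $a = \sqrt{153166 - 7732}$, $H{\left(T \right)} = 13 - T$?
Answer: $\frac{913}{13} - \sqrt{145434} \approx -311.13$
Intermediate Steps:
$a = \sqrt{145434} \approx 381.36$
$R{\left(l \right)} = \frac{759}{13} - \frac{l}{13}$ ($R{\left(l \right)} = 7 - \frac{l - 668}{l - \left(-13 + l\right)} = 7 - \frac{-668 + l}{13} = 7 - \left(-668 + l\right) \frac{1}{13} = 7 - \left(- \frac{668}{13} + \frac{l}{13}\right) = \frac{759}{13} - \frac{l}{13}$)
$R{\left(-154 \right)} - a = \left(\frac{759}{13} - - \frac{154}{13}\right) - \sqrt{145434} = \left(\frac{759}{13} + \frac{154}{13}\right) - \sqrt{145434} = \frac{913}{13} - \sqrt{145434}$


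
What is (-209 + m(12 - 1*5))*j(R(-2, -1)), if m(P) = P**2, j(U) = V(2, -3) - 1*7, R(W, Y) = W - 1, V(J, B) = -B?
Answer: 640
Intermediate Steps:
R(W, Y) = -1 + W
j(U) = -4 (j(U) = -1*(-3) - 1*7 = 3 - 7 = -4)
(-209 + m(12 - 1*5))*j(R(-2, -1)) = (-209 + (12 - 1*5)**2)*(-4) = (-209 + (12 - 5)**2)*(-4) = (-209 + 7**2)*(-4) = (-209 + 49)*(-4) = -160*(-4) = 640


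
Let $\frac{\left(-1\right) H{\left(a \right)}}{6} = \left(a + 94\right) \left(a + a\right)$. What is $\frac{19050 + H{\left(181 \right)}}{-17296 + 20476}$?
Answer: $- \frac{19275}{106} \approx -181.84$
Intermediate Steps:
$H{\left(a \right)} = - 12 a \left(94 + a\right)$ ($H{\left(a \right)} = - 6 \left(a + 94\right) \left(a + a\right) = - 6 \left(94 + a\right) 2 a = - 6 \cdot 2 a \left(94 + a\right) = - 12 a \left(94 + a\right)$)
$\frac{19050 + H{\left(181 \right)}}{-17296 + 20476} = \frac{19050 - 2172 \left(94 + 181\right)}{-17296 + 20476} = \frac{19050 - 2172 \cdot 275}{3180} = \left(19050 - 597300\right) \frac{1}{3180} = \left(-578250\right) \frac{1}{3180} = - \frac{19275}{106}$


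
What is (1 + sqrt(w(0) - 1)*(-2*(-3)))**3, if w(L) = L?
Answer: (1 + 6*I)**3 ≈ -107.0 - 198.0*I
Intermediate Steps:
(1 + sqrt(w(0) - 1)*(-2*(-3)))**3 = (1 + sqrt(0 - 1)*(-2*(-3)))**3 = (1 + sqrt(-1)*6)**3 = (1 + I*6)**3 = (1 + 6*I)**3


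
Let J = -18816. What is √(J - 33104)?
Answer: 4*I*√3245 ≈ 227.86*I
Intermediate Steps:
√(J - 33104) = √(-18816 - 33104) = √(-51920) = 4*I*√3245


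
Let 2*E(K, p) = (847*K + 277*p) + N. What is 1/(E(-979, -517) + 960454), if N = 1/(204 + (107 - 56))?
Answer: 510/241863931 ≈ 2.1086e-6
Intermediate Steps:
N = 1/255 (N = 1/(204 + 51) = 1/255 ≈ 0.0039216)
E(K, p) = 1/510 + 277*p/2 + 847*K/2 (E(K, p) = ((847*K + 277*p) + 1/255)/2 = ((277*p + 847*K) + 1/255)/2 = (1/255 + 277*p + 847*K)/2 = 1/510 + 277*p/2 + 847*K/2)
1/(E(-979, -517) + 960454) = 1/((1/510 + (277/2)*(-517) + (847/2)*(-979)) + 960454) = 1/((1/510 - 143209/2 - 829213/2) + 960454) = 1/(-247967609/510 + 960454) = 1/(241863931/510) = 510/241863931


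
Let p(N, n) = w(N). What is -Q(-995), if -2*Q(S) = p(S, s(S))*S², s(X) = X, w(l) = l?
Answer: -985074875/2 ≈ -4.9254e+8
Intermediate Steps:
p(N, n) = N
Q(S) = -S³/2 (Q(S) = -S*S²/2 = -S³/2)
-Q(-995) = -(-1)*(-995)³/2 = -(-1)*(-985074875)/2 = -1*985074875/2 = -985074875/2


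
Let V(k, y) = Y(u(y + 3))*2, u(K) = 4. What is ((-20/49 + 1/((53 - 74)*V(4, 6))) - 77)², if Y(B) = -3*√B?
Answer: 18643444681/3111696 ≈ 5991.4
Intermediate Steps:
V(k, y) = -12 (V(k, y) = -3*√4*2 = -3*2*2 = -6*2 = -12)
((-20/49 + 1/((53 - 74)*V(4, 6))) - 77)² = ((-20/49 + 1/((53 - 74)*(-12))) - 77)² = ((-20*1/49 - 1/12/(-21)) - 77)² = ((-20/49 - 1/21*(-1/12)) - 77)² = ((-20/49 + 1/252) - 77)² = (-713/1764 - 77)² = (-136541/1764)² = 18643444681/3111696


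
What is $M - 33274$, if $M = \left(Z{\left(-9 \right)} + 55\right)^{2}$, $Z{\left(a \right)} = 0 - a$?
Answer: $-29178$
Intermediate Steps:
$Z{\left(a \right)} = - a$
$M = 4096$ ($M = \left(\left(-1\right) \left(-9\right) + 55\right)^{2} = \left(9 + 55\right)^{2} = 64^{2} = 4096$)
$M - 33274 = 4096 - 33274 = -29178$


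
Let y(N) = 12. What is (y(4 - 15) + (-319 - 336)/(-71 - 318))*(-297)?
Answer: -1580931/389 ≈ -4064.1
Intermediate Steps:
(y(4 - 15) + (-319 - 336)/(-71 - 318))*(-297) = (12 + (-319 - 336)/(-71 - 318))*(-297) = (12 - 655/(-389))*(-297) = (12 - 655*(-1/389))*(-297) = (12 + 655/389)*(-297) = (5323/389)*(-297) = -1580931/389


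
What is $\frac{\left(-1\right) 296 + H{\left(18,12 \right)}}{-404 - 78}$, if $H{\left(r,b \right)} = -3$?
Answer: $\frac{299}{482} \approx 0.62033$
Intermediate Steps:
$\frac{\left(-1\right) 296 + H{\left(18,12 \right)}}{-404 - 78} = \frac{\left(-1\right) 296 - 3}{-404 - 78} = \frac{-296 - 3}{-482} = \left(-299\right) \left(- \frac{1}{482}\right) = \frac{299}{482}$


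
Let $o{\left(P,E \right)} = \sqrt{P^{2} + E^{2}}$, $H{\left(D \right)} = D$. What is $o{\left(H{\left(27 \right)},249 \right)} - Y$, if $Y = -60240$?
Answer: $60240 + 3 \sqrt{6970} \approx 60490.0$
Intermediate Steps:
$o{\left(P,E \right)} = \sqrt{E^{2} + P^{2}}$
$o{\left(H{\left(27 \right)},249 \right)} - Y = \sqrt{249^{2} + 27^{2}} - -60240 = \sqrt{62001 + 729} + 60240 = \sqrt{62730} + 60240 = 3 \sqrt{6970} + 60240 = 60240 + 3 \sqrt{6970}$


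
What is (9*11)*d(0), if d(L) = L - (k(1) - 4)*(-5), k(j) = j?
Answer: -1485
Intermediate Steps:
d(L) = -15 + L (d(L) = L - (1 - 4)*(-5) = L - (-3)*(-5) = L - 1*15 = L - 15 = -15 + L)
(9*11)*d(0) = (9*11)*(-15 + 0) = 99*(-15) = -1485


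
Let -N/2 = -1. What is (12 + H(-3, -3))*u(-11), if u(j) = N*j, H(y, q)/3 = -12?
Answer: 528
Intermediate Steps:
N = 2 (N = -2*(-1) = 2)
H(y, q) = -36 (H(y, q) = 3*(-12) = -36)
u(j) = 2*j
(12 + H(-3, -3))*u(-11) = (12 - 36)*(2*(-11)) = -24*(-22) = 528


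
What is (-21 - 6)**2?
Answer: 729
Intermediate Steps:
(-21 - 6)**2 = (-27)**2 = 729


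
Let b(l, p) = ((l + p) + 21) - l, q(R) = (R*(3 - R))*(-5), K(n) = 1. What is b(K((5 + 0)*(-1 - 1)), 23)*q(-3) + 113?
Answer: 4073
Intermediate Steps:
q(R) = -5*R*(3 - R)
b(l, p) = 21 + p (b(l, p) = (21 + l + p) - l = 21 + p)
b(K((5 + 0)*(-1 - 1)), 23)*q(-3) + 113 = (21 + 23)*(5*(-3)*(-3 - 3)) + 113 = 44*(5*(-3)*(-6)) + 113 = 44*90 + 113 = 3960 + 113 = 4073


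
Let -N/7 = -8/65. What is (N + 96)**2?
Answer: 39639616/4225 ≈ 9382.2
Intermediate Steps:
N = 56/65 (N = -(-56)/65 = -7*(-8/65) = 56/65 ≈ 0.86154)
(N + 96)**2 = (56/65 + 96)**2 = (6296/65)**2 = 39639616/4225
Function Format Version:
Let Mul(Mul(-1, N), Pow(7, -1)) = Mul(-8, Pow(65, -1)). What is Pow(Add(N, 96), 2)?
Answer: Rational(39639616, 4225) ≈ 9382.2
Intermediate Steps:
N = Rational(56, 65) (N = Mul(-7, Mul(-8, Pow(65, -1))) = Mul(-7, Mul(-8, Rational(1, 65))) = Mul(-7, Rational(-8, 65)) = Rational(56, 65) ≈ 0.86154)
Pow(Add(N, 96), 2) = Pow(Add(Rational(56, 65), 96), 2) = Pow(Rational(6296, 65), 2) = Rational(39639616, 4225)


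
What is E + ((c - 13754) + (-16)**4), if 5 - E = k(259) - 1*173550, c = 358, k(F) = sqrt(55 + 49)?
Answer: 225695 - 2*sqrt(26) ≈ 2.2568e+5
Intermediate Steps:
k(F) = 2*sqrt(26) (k(F) = sqrt(104) = 2*sqrt(26))
E = 173555 - 2*sqrt(26) (E = 5 - (2*sqrt(26) - 1*173550) = 5 - (2*sqrt(26) - 173550) = 5 - (-173550 + 2*sqrt(26)) = 5 + (173550 - 2*sqrt(26)) = 173555 - 2*sqrt(26) ≈ 1.7354e+5)
E + ((c - 13754) + (-16)**4) = (173555 - 2*sqrt(26)) + ((358 - 13754) + (-16)**4) = (173555 - 2*sqrt(26)) + (-13396 + 65536) = (173555 - 2*sqrt(26)) + 52140 = 225695 - 2*sqrt(26)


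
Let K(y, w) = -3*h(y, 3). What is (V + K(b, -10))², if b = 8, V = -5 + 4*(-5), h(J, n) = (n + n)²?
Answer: 17689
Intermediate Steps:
h(J, n) = 4*n² (h(J, n) = (2*n)² = 4*n²)
V = -25 (V = -5 - 20 = -25)
K(y, w) = -108 (K(y, w) = -12*3² = -12*9 = -3*36 = -108)
(V + K(b, -10))² = (-25 - 108)² = (-133)² = 17689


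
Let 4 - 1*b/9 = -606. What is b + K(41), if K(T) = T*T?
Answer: 7171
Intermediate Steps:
b = 5490 (b = 36 - 9*(-606) = 36 + 5454 = 5490)
K(T) = T²
b + K(41) = 5490 + 41² = 5490 + 1681 = 7171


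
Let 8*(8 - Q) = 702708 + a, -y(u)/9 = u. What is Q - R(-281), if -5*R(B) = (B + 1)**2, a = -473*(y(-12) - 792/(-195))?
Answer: -4259116/65 ≈ -65525.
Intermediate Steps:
y(u) = -9*u
a = -3445332/65 (a = -473*(-9*(-12) - 792/(-195)) = -473*(108 - 792*(-1/195)) = -473*(108 + 264/65) = -473*7284/65 = -3445332/65 ≈ -53005.)
R(B) = -(1 + B)**2/5 (R(B) = -(B + 1)**2/5 = -(1 + B)**2/5)
Q = -5278316/65 (Q = 8 - (702708 - 3445332/65)/8 = 8 - 1/8*42230688/65 = 8 - 5278836/65 = -5278316/65 ≈ -81205.)
Q - R(-281) = -5278316/65 - (-1)*(1 - 281)**2/5 = -5278316/65 - (-1)*(-280)**2/5 = -5278316/65 - (-1)*78400/5 = -5278316/65 - 1*(-15680) = -5278316/65 + 15680 = -4259116/65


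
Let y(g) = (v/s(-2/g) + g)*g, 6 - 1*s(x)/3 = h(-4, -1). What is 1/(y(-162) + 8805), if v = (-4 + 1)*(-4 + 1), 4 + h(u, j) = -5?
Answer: 5/175083 ≈ 2.8558e-5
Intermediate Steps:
h(u, j) = -9 (h(u, j) = -4 - 5 = -9)
s(x) = 45 (s(x) = 18 - 3*(-9) = 18 + 27 = 45)
v = 9 (v = -3*(-3) = 9)
y(g) = g*(1/5 + g) (y(g) = (9/45 + g)*g = (9*(1/45) + g)*g = (1/5 + g)*g = g*(1/5 + g))
1/(y(-162) + 8805) = 1/(-162*(1/5 - 162) + 8805) = 1/(-162*(-809/5) + 8805) = 1/(131058/5 + 8805) = 1/(175083/5) = 5/175083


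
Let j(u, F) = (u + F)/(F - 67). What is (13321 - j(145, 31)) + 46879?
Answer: 541844/9 ≈ 60205.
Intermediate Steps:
j(u, F) = (F + u)/(-67 + F)
(13321 - j(145, 31)) + 46879 = (13321 - (31 + 145)/(-67 + 31)) + 46879 = (13321 - 176/(-36)) + 46879 = (13321 - (-1)*176/36) + 46879 = (13321 - 1*(-44/9)) + 46879 = (13321 + 44/9) + 46879 = 119933/9 + 46879 = 541844/9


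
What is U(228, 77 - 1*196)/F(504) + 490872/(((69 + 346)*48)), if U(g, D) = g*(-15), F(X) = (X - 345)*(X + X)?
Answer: 45488953/1847580 ≈ 24.621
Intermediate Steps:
F(X) = 2*X*(-345 + X) (F(X) = (-345 + X)*(2*X) = 2*X*(-345 + X))
U(g, D) = -15*g
U(228, 77 - 1*196)/F(504) + 490872/(((69 + 346)*48)) = (-15*228)/((2*504*(-345 + 504))) + 490872/(((69 + 346)*48)) = -3420/(2*504*159) + 490872/((415*48)) = -3420/160272 + 490872/19920 = -3420*1/160272 + 490872*(1/19920) = -95/4452 + 20453/830 = 45488953/1847580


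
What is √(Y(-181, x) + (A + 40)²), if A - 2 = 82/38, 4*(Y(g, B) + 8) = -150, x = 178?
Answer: √2749982/38 ≈ 43.640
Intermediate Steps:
Y(g, B) = -91/2 (Y(g, B) = -8 + (¼)*(-150) = -8 - 75/2 = -91/2)
A = 79/19 (A = 2 + 82/38 = 2 + 82*(1/38) = 2 + 41/19 = 79/19 ≈ 4.1579)
√(Y(-181, x) + (A + 40)²) = √(-91/2 + (79/19 + 40)²) = √(-91/2 + (839/19)²) = √(-91/2 + 703921/361) = √(1374991/722) = √2749982/38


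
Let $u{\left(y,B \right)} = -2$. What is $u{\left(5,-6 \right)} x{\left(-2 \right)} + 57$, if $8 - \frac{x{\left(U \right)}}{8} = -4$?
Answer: $-135$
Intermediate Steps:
$x{\left(U \right)} = 96$ ($x{\left(U \right)} = 64 - -32 = 64 + 32 = 96$)
$u{\left(5,-6 \right)} x{\left(-2 \right)} + 57 = \left(-2\right) 96 + 57 = -192 + 57 = -135$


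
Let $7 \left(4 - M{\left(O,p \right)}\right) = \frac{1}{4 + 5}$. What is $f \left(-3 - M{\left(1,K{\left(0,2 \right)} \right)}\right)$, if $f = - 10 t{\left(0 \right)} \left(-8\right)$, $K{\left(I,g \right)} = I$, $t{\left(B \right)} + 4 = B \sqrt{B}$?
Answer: $\frac{140800}{63} \approx 2234.9$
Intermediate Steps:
$t{\left(B \right)} = -4 + B^{\frac{3}{2}}$ ($t{\left(B \right)} = -4 + B \sqrt{B} = -4 + B^{\frac{3}{2}}$)
$M{\left(O,p \right)} = \frac{251}{63}$ ($M{\left(O,p \right)} = 4 - \frac{1}{7 \left(4 + 5\right)} = 4 - \frac{1}{7 \cdot 9} = 4 - \frac{1}{63} = \frac{251}{63}$)
$f = -320$ ($f = - 10 \left(-4 + 0^{\frac{3}{2}}\right) \left(-8\right) = - 10 \left(-4 + 0\right) \left(-8\right) = \left(-10\right) \left(-4\right) \left(-8\right) = 40 \left(-8\right) = -320$)
$f \left(-3 - M{\left(1,K{\left(0,2 \right)} \right)}\right) = - 320 \left(-3 - \frac{251}{63}\right) = \left(-320\right) \left(- \frac{440}{63}\right) = \frac{140800}{63}$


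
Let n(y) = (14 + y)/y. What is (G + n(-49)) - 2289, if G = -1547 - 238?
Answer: -28513/7 ≈ -4073.3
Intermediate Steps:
n(y) = (14 + y)/y
G = -1785
(G + n(-49)) - 2289 = (-1785 + (14 - 49)/(-49)) - 2289 = (-1785 - 1/49*(-35)) - 2289 = (-1785 + 5/7) - 2289 = -12490/7 - 2289 = -28513/7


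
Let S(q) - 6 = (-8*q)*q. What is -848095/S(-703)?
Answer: 848095/3953666 ≈ 0.21451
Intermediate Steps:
S(q) = 6 - 8*q² (S(q) = 6 + (-8*q)*q = 6 - 8*q²)
-848095/S(-703) = -848095/(6 - 8*(-703)²) = -848095/(6 - 8*494209) = -848095/(6 - 3953672) = -848095/(-3953666) = -848095*(-1/3953666) = 848095/3953666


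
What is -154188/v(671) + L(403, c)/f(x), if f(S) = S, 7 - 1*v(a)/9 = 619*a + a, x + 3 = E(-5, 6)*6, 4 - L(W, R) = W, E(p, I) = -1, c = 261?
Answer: 18460375/416013 ≈ 44.375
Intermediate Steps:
L(W, R) = 4 - W
x = -9 (x = -3 - 1*6 = -3 - 6 = -9)
v(a) = 63 - 5580*a (v(a) = 63 - 9*(619*a + a) = 63 - 5580*a)
-154188/v(671) + L(403, c)/f(x) = -154188/(63 - 5580*671) + (4 - 1*403)/(-9) = -154188/(63 - 3744180) + (4 - 403)*(-⅑) = -154188/(-3744117) - 399*(-⅑) = -154188*(-1/3744117) + 133/3 = 17132/416013 + 133/3 = 18460375/416013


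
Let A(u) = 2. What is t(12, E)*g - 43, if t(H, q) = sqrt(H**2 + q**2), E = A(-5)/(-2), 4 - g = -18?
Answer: -43 + 22*sqrt(145) ≈ 221.92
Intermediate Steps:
g = 22 (g = 4 - 1*(-18) = 4 + 18 = 22)
E = -1 (E = 2/(-2) = 2*(-1/2) = -1)
t(12, E)*g - 43 = sqrt(12**2 + (-1)**2)*22 - 43 = sqrt(144 + 1)*22 - 43 = sqrt(145)*22 - 43 = 22*sqrt(145) - 43 = -43 + 22*sqrt(145)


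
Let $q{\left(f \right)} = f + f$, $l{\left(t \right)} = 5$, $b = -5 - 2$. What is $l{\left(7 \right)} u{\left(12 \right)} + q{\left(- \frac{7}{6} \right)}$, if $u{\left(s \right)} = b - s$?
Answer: $- \frac{292}{3} \approx -97.333$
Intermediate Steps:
$b = -7$ ($b = -5 - 2 = -7$)
$u{\left(s \right)} = -7 - s$
$q{\left(f \right)} = 2 f$
$l{\left(7 \right)} u{\left(12 \right)} + q{\left(- \frac{7}{6} \right)} = 5 \left(-7 - 12\right) + 2 \left(- \frac{7}{6}\right) = 5 \left(-7 - 12\right) + 2 \left(\left(-7\right) \frac{1}{6}\right) = 5 \left(-19\right) + 2 \left(- \frac{7}{6}\right) = -95 - \frac{7}{3} = - \frac{292}{3}$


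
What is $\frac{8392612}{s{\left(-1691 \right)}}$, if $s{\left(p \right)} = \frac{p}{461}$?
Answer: $- \frac{3868994132}{1691} \approx -2.288 \cdot 10^{6}$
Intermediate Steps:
$s{\left(p \right)} = \frac{p}{461}$ ($s{\left(p \right)} = p \frac{1}{461} = \frac{p}{461}$)
$\frac{8392612}{s{\left(-1691 \right)}} = \frac{8392612}{\frac{1}{461} \left(-1691\right)} = \frac{8392612}{- \frac{1691}{461}} = 8392612 \left(- \frac{461}{1691}\right) = - \frac{3868994132}{1691}$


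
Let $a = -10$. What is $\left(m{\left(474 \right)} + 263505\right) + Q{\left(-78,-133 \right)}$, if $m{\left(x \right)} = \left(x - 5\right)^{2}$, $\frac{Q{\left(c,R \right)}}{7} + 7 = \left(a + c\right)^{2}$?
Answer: $537625$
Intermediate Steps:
$Q{\left(c,R \right)} = -49 + 7 \left(-10 + c\right)^{2}$
$m{\left(x \right)} = \left(-5 + x\right)^{2}$
$\left(m{\left(474 \right)} + 263505\right) + Q{\left(-78,-133 \right)} = \left(\left(-5 + 474\right)^{2} + 263505\right) - \left(49 - 7 \left(-10 - 78\right)^{2}\right) = \left(469^{2} + 263505\right) - \left(49 - 7 \left(-88\right)^{2}\right) = \left(219961 + 263505\right) + \left(-49 + 7 \cdot 7744\right) = 483466 + \left(-49 + 54208\right) = 483466 + 54159 = 537625$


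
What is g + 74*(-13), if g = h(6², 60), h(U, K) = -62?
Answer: -1024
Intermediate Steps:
g = -62
g + 74*(-13) = -62 + 74*(-13) = -62 - 962 = -1024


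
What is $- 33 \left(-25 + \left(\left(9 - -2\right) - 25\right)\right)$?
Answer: $1287$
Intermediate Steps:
$- 33 \left(-25 + \left(\left(9 - -2\right) - 25\right)\right) = - 33 \left(-25 + \left(\left(9 + 2\right) - 25\right)\right) = - 33 \left(-25 + \left(11 - 25\right)\right) = - 33 \left(-25 - 14\right) = \left(-33\right) \left(-39\right) = 1287$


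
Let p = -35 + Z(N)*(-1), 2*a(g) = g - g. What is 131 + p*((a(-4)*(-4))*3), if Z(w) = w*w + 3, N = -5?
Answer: 131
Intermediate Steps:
Z(w) = 3 + w² (Z(w) = w² + 3 = 3 + w²)
a(g) = 0 (a(g) = (g - g)/2 = (½)*0 = 0)
p = -63 (p = -35 + (3 + (-5)²)*(-1) = -35 + (3 + 25)*(-1) = -35 + 28*(-1) = -35 - 28 = -63)
131 + p*((a(-4)*(-4))*3) = 131 - 63*0*(-4)*3 = 131 - 0*3 = 131 - 63*0 = 131 + 0 = 131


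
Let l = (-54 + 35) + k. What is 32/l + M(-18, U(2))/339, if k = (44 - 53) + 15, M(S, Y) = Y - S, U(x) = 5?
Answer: -10549/4407 ≈ -2.3937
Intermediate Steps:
k = 6 (k = -9 + 15 = 6)
l = -13 (l = (-54 + 35) + 6 = -19 + 6 = -13)
32/l + M(-18, U(2))/339 = 32/(-13) + (5 - 1*(-18))/339 = 32*(-1/13) + (5 + 18)*(1/339) = -32/13 + 23*(1/339) = -32/13 + 23/339 = -10549/4407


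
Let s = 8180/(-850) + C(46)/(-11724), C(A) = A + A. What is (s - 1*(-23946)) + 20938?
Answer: 11179775827/249135 ≈ 44874.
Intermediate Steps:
C(A) = 2*A
s = -2399513/249135 (s = 8180/(-850) + (2*46)/(-11724) = 8180*(-1/850) + 92*(-1/11724) = -818/85 - 23/2931 = -2399513/249135 ≈ -9.6314)
(s - 1*(-23946)) + 20938 = (-2399513/249135 - 1*(-23946)) + 20938 = (-2399513/249135 + 23946) + 20938 = 5963387197/249135 + 20938 = 11179775827/249135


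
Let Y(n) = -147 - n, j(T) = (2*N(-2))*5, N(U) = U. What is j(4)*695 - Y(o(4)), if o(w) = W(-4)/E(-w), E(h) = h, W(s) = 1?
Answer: -55013/4 ≈ -13753.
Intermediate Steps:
j(T) = -20 (j(T) = (2*(-2))*5 = -4*5 = -20)
o(w) = -1/w (o(w) = 1/(-w) = 1*(-1/w) = -1/w)
j(4)*695 - Y(o(4)) = -20*695 - (-147 - (-1)/4) = -13900 - (-147 - (-1)/4) = -13900 - (-147 - 1*(-1/4)) = -13900 - (-147 + 1/4) = -13900 - 1*(-587/4) = -13900 + 587/4 = -55013/4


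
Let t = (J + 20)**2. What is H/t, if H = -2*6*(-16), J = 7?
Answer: 64/243 ≈ 0.26337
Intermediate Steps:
H = 192 (H = -12*(-16) = 192)
t = 729 (t = (7 + 20)**2 = 27**2 = 729)
H/t = 192/729 = 192*(1/729) = 64/243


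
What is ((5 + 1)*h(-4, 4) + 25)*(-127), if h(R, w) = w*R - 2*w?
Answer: 15113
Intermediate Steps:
h(R, w) = -2*w + R*w (h(R, w) = R*w - 2*w = -2*w + R*w)
((5 + 1)*h(-4, 4) + 25)*(-127) = ((5 + 1)*(4*(-2 - 4)) + 25)*(-127) = (6*(4*(-6)) + 25)*(-127) = (6*(-24) + 25)*(-127) = (-144 + 25)*(-127) = -119*(-127) = 15113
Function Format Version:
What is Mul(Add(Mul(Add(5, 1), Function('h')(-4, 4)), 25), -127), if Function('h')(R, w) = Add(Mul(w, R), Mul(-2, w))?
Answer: 15113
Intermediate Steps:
Function('h')(R, w) = Add(Mul(-2, w), Mul(R, w)) (Function('h')(R, w) = Add(Mul(R, w), Mul(-2, w)) = Add(Mul(-2, w), Mul(R, w)))
Mul(Add(Mul(Add(5, 1), Function('h')(-4, 4)), 25), -127) = Mul(Add(Mul(Add(5, 1), Mul(4, Add(-2, -4))), 25), -127) = Mul(Add(Mul(6, Mul(4, -6)), 25), -127) = Mul(Add(Mul(6, -24), 25), -127) = Mul(Add(-144, 25), -127) = Mul(-119, -127) = 15113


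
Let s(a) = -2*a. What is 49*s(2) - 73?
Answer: -269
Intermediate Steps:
49*s(2) - 73 = 49*(-2*2) - 73 = 49*(-4) - 73 = -196 - 73 = -269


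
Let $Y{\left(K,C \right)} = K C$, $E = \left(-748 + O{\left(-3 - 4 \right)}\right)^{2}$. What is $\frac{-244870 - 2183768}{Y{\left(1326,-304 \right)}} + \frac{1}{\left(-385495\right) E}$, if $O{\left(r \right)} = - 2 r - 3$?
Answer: $\frac{84754986842268131}{14067586118677520} \approx 6.0248$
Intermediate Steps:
$O{\left(r \right)} = -3 - 2 r$
$E = 543169$ ($E = \left(-748 - \left(3 + 2 \left(-3 - 4\right)\right)\right)^{2} = \left(-748 - -11\right)^{2} = \left(-748 + \left(-3 + 14\right)\right)^{2} = \left(-748 + 11\right)^{2} = \left(-737\right)^{2} = 543169$)
$Y{\left(K,C \right)} = C K$
$\frac{-244870 - 2183768}{Y{\left(1326,-304 \right)}} + \frac{1}{\left(-385495\right) E} = \frac{-244870 - 2183768}{\left(-304\right) 1326} + \frac{1}{\left(-385495\right) 543169} = \frac{-244870 - 2183768}{-403104} - \frac{1}{209388933655} = \left(-2428638\right) \left(- \frac{1}{403104}\right) - \frac{1}{209388933655} = \frac{404773}{67184} - \frac{1}{209388933655} = \frac{84754986842268131}{14067586118677520}$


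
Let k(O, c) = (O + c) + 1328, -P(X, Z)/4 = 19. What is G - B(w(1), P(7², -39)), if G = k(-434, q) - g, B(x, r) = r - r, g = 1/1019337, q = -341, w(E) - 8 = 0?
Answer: 563693360/1019337 ≈ 553.00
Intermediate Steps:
w(E) = 8 (w(E) = 8 + 0 = 8)
P(X, Z) = -76 (P(X, Z) = -4*19 = -76)
g = 1/1019337 ≈ 9.8103e-7
k(O, c) = 1328 + O + c
B(x, r) = 0
G = 563693360/1019337 (G = (1328 - 434 - 341) - 1*1/1019337 = 553 - 1/1019337 = 563693360/1019337 ≈ 553.00)
G - B(w(1), P(7², -39)) = 563693360/1019337 - 1*0 = 563693360/1019337 + 0 = 563693360/1019337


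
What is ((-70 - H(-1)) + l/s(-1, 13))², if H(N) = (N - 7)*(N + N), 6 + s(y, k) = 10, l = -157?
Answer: 251001/16 ≈ 15688.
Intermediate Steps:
s(y, k) = 4 (s(y, k) = -6 + 10 = 4)
H(N) = 2*N*(-7 + N) (H(N) = (-7 + N)*(2*N) = 2*N*(-7 + N))
((-70 - H(-1)) + l/s(-1, 13))² = ((-70 - 2*(-1)*(-7 - 1)) - 157/4)² = ((-70 - 2*(-1)*(-8)) - 157*¼)² = ((-70 - 1*16) - 157/4)² = ((-70 - 16) - 157/4)² = (-86 - 157/4)² = (-501/4)² = 251001/16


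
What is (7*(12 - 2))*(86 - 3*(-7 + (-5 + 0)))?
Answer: 8540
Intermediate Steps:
(7*(12 - 2))*(86 - 3*(-7 + (-5 + 0))) = (7*10)*(86 - 3*(-7 - 5)) = 70*(86 - 3*(-12)) = 70*(86 + 36) = 70*122 = 8540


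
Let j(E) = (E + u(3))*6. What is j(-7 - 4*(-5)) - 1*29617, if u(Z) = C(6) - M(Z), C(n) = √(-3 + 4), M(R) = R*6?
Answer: -29641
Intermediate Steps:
M(R) = 6*R
C(n) = 1 (C(n) = √1 = 1)
u(Z) = 1 - 6*Z
j(E) = -102 + 6*E (j(E) = (E + (1 - 6*3))*6 = (E + (1 - 18))*6 = (E - 17)*6 = (-17 + E)*6 = -102 + 6*E)
j(-7 - 4*(-5)) - 1*29617 = (-102 + 6*(-7 - 4*(-5))) - 1*29617 = (-102 + 6*(-7 + 20)) - 29617 = (-102 + 6*13) - 29617 = (-102 + 78) - 29617 = -24 - 29617 = -29641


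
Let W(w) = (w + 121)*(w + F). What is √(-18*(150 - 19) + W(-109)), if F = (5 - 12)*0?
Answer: I*√3666 ≈ 60.547*I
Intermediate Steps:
F = 0 (F = -7*0 = 0)
W(w) = w*(121 + w) (W(w) = (w + 121)*(w + 0) = (121 + w)*w = w*(121 + w))
√(-18*(150 - 19) + W(-109)) = √(-18*(150 - 19) - 109*(121 - 109)) = √(-18*131 - 109*12) = √(-2358 - 1308) = √(-3666) = I*√3666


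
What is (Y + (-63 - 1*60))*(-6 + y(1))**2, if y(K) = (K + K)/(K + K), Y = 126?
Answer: 75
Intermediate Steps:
y(K) = 1 (y(K) = (2*K)/((2*K)) = (2*K)*(1/(2*K)) = 1)
(Y + (-63 - 1*60))*(-6 + y(1))**2 = (126 + (-63 - 1*60))*(-6 + 1)**2 = (126 + (-63 - 60))*(-5)**2 = (126 - 123)*25 = 3*25 = 75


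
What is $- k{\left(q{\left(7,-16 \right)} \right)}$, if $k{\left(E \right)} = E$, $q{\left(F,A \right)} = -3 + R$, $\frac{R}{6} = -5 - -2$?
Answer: $21$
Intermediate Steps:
$R = -18$ ($R = 6 \left(-5 - -2\right) = 6 \left(-5 + 2\right) = 6 \left(-3\right) = -18$)
$q{\left(F,A \right)} = -21$ ($q{\left(F,A \right)} = -3 - 18 = -21$)
$- k{\left(q{\left(7,-16 \right)} \right)} = \left(-1\right) \left(-21\right) = 21$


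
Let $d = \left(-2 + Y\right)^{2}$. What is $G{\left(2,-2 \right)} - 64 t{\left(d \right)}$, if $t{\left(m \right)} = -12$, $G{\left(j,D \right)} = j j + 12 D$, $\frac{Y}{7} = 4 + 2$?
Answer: $748$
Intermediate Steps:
$Y = 42$ ($Y = 7 \left(4 + 2\right) = 7 \cdot 6 = 42$)
$d = 1600$ ($d = \left(-2 + 42\right)^{2} = 40^{2} = 1600$)
$G{\left(j,D \right)} = j^{2} + 12 D$
$G{\left(2,-2 \right)} - 64 t{\left(d \right)} = \left(2^{2} + 12 \left(-2\right)\right) - -768 = \left(4 - 24\right) + 768 = -20 + 768 = 748$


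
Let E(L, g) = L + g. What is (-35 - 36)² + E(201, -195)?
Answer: 5047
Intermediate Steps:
(-35 - 36)² + E(201, -195) = (-35 - 36)² + (201 - 195) = (-71)² + 6 = 5041 + 6 = 5047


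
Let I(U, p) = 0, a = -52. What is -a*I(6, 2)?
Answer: 0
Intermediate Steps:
-a*I(6, 2) = -(-52)*0 = -1*0 = 0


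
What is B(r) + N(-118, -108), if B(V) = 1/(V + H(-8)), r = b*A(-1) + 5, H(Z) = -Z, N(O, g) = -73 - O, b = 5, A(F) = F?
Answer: 361/8 ≈ 45.125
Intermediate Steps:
r = 0 (r = 5*(-1) + 5 = -5 + 5 = 0)
B(V) = 1/(8 + V) (B(V) = 1/(V - 1*(-8)) = 1/(V + 8) = 1/(8 + V))
B(r) + N(-118, -108) = 1/(8 + 0) + (-73 - 1*(-118)) = 1/8 + (-73 + 118) = ⅛ + 45 = 361/8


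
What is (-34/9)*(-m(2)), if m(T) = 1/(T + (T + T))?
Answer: 17/27 ≈ 0.62963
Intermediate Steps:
m(T) = 1/(3*T) (m(T) = 1/(T + 2*T) = 1/(3*T))
(-34/9)*(-m(2)) = (-34/9)*(-1/(3*2)) = (-34*⅑)*(-1/(3*2)) = -(-34)/(9*6) = -34/9*(-⅙) = 17/27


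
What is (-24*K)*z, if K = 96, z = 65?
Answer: -149760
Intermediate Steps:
(-24*K)*z = -24*96*65 = -2304*65 = -149760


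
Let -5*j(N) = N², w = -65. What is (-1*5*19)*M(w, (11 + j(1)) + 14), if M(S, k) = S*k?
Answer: 153140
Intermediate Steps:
j(N) = -N²/5
(-1*5*19)*M(w, (11 + j(1)) + 14) = (-1*5*19)*(-65*((11 - ⅕*1²) + 14)) = (-5*19)*(-65*((11 - ⅕*1) + 14)) = -(-6175)*((11 - ⅕) + 14) = -(-6175)*(54/5 + 14) = -(-6175)*124/5 = -95*(-1612) = 153140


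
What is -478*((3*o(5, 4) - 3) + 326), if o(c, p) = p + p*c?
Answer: -188810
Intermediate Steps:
o(c, p) = p + c*p
-478*((3*o(5, 4) - 3) + 326) = -478*((3*(4*(1 + 5)) - 3) + 326) = -478*((3*(4*6) - 3) + 326) = -478*((3*24 - 3) + 326) = -478*((72 - 3) + 326) = -478*(69 + 326) = -478*395 = -188810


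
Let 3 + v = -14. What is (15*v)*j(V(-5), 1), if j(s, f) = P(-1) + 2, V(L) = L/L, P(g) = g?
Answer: -255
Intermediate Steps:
V(L) = 1
v = -17 (v = -3 - 14 = -17)
j(s, f) = 1 (j(s, f) = -1 + 2 = 1)
(15*v)*j(V(-5), 1) = (15*(-17))*1 = -255*1 = -255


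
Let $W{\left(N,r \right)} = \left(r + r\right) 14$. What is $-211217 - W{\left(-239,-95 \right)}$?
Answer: $-208557$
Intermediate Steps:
$W{\left(N,r \right)} = 28 r$ ($W{\left(N,r \right)} = 2 r 14 = 28 r$)
$-211217 - W{\left(-239,-95 \right)} = -211217 - 28 \left(-95\right) = -211217 - -2660 = -211217 + 2660 = -208557$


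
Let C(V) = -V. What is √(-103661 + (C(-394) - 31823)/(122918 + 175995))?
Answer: I*√9262014172960786/298913 ≈ 321.96*I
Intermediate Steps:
√(-103661 + (C(-394) - 31823)/(122918 + 175995)) = √(-103661 + (-1*(-394) - 31823)/(122918 + 175995)) = √(-103661 + (394 - 31823)/298913) = √(-103661 - 31429*1/298913) = √(-103661 - 31429/298913) = √(-30985651922/298913) = I*√9262014172960786/298913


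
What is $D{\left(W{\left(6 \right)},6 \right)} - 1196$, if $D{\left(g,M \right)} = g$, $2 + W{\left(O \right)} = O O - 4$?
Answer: $-1166$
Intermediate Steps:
$W{\left(O \right)} = -6 + O^{2}$ ($W{\left(O \right)} = -2 + \left(O O - 4\right) = -2 + \left(O^{2} - 4\right) = -2 + \left(-4 + O^{2}\right) = -6 + O^{2}$)
$D{\left(W{\left(6 \right)},6 \right)} - 1196 = \left(-6 + 6^{2}\right) - 1196 = \left(-6 + 36\right) - 1196 = 30 - 1196 = -1166$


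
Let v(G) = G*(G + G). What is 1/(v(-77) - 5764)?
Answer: 1/6094 ≈ 0.00016410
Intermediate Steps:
v(G) = 2*G² (v(G) = G*(2*G) = 2*G²)
1/(v(-77) - 5764) = 1/(2*(-77)² - 5764) = 1/(2*5929 - 5764) = 1/(11858 - 5764) = 1/6094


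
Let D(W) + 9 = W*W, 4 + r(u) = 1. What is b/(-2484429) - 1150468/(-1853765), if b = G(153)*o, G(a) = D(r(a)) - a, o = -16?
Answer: 951239348684/1535182508395 ≈ 0.61963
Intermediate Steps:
r(u) = -3 (r(u) = -4 + 1 = -3)
D(W) = -9 + W² (D(W) = -9 + W*W = -9 + W²)
G(a) = -a (G(a) = (-9 + (-3)²) - a = (-9 + 9) - a = 0 - a = -a)
b = 2448 (b = -1*153*(-16) = -153*(-16) = 2448)
b/(-2484429) - 1150468/(-1853765) = 2448/(-2484429) - 1150468/(-1853765) = 2448*(-1/2484429) - 1150468*(-1/1853765) = -816/828143 + 1150468/1853765 = 951239348684/1535182508395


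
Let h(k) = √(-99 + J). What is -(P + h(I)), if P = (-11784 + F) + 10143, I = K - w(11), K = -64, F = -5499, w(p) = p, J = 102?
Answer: 7140 - √3 ≈ 7138.3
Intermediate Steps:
I = -75 (I = -64 - 1*11 = -64 - 11 = -75)
h(k) = √3 (h(k) = √(-99 + 102) = √3)
P = -7140 (P = (-11784 - 5499) + 10143 = -17283 + 10143 = -7140)
-(P + h(I)) = -(-7140 + √3) = 7140 - √3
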